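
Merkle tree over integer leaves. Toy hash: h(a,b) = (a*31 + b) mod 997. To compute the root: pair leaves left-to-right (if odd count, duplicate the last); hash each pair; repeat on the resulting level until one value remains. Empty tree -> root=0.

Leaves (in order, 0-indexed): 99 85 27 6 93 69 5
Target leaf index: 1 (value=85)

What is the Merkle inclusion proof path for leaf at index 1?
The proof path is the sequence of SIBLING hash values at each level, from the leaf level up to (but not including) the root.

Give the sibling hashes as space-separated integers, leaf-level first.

Answer: 99 843 945

Derivation:
L0 (leaves): [99, 85, 27, 6, 93, 69, 5], target index=1
L1: h(99,85)=(99*31+85)%997=163 [pair 0] h(27,6)=(27*31+6)%997=843 [pair 1] h(93,69)=(93*31+69)%997=958 [pair 2] h(5,5)=(5*31+5)%997=160 [pair 3] -> [163, 843, 958, 160]
  Sibling for proof at L0: 99
L2: h(163,843)=(163*31+843)%997=911 [pair 0] h(958,160)=(958*31+160)%997=945 [pair 1] -> [911, 945]
  Sibling for proof at L1: 843
L3: h(911,945)=(911*31+945)%997=273 [pair 0] -> [273]
  Sibling for proof at L2: 945
Root: 273
Proof path (sibling hashes from leaf to root): [99, 843, 945]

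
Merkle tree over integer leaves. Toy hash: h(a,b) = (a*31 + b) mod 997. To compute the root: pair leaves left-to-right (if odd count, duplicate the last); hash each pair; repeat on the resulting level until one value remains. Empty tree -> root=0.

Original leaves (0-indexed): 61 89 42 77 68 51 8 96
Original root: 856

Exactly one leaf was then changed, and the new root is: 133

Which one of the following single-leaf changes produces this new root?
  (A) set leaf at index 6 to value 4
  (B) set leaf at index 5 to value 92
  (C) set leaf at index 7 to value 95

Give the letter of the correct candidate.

Original leaves: [61, 89, 42, 77, 68, 51, 8, 96]
Target new root: 133
Try each candidate change and compute the resulting root:
Candidate A: set leaf[6] = 4 -> leaves = [61, 89, 42, 77, 68, 51, 4, 96]
  L0: [61, 89, 42, 77, 68, 51, 4, 96]
  L1: h(61,89)=(61*31+89)%997=983 h(42,77)=(42*31+77)%997=382 h(68,51)=(68*31+51)%997=165 h(4,96)=(4*31+96)%997=220 -> [983, 382, 165, 220]
  L2: h(983,382)=(983*31+382)%997=945 h(165,220)=(165*31+220)%997=350 -> [945, 350]
  L3: h(945,350)=(945*31+350)%997=732 -> [732]
  root = 732 != target 133
Candidate B: set leaf[5] = 92 -> leaves = [61, 89, 42, 77, 68, 92, 8, 96]
  L0: [61, 89, 42, 77, 68, 92, 8, 96]
  L1: h(61,89)=(61*31+89)%997=983 h(42,77)=(42*31+77)%997=382 h(68,92)=(68*31+92)%997=206 h(8,96)=(8*31+96)%997=344 -> [983, 382, 206, 344]
  L2: h(983,382)=(983*31+382)%997=945 h(206,344)=(206*31+344)%997=748 -> [945, 748]
  L3: h(945,748)=(945*31+748)%997=133 -> [133]
  root = 133 == target 133  ** MATCH **
Candidate C: set leaf[7] = 95 -> leaves = [61, 89, 42, 77, 68, 51, 8, 95]
  L0: [61, 89, 42, 77, 68, 51, 8, 95]
  L1: h(61,89)=(61*31+89)%997=983 h(42,77)=(42*31+77)%997=382 h(68,51)=(68*31+51)%997=165 h(8,95)=(8*31+95)%997=343 -> [983, 382, 165, 343]
  L2: h(983,382)=(983*31+382)%997=945 h(165,343)=(165*31+343)%997=473 -> [945, 473]
  L3: h(945,473)=(945*31+473)%997=855 -> [855]
  root = 855 != target 133
Candidate B produces the target root.

Answer: B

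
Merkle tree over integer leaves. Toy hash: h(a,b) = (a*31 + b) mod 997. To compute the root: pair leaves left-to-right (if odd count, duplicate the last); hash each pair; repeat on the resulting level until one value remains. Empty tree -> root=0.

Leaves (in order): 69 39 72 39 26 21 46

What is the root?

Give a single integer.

Answer: 159

Derivation:
L0: [69, 39, 72, 39, 26, 21, 46]
L1: h(69,39)=(69*31+39)%997=184 h(72,39)=(72*31+39)%997=277 h(26,21)=(26*31+21)%997=827 h(46,46)=(46*31+46)%997=475 -> [184, 277, 827, 475]
L2: h(184,277)=(184*31+277)%997=996 h(827,475)=(827*31+475)%997=190 -> [996, 190]
L3: h(996,190)=(996*31+190)%997=159 -> [159]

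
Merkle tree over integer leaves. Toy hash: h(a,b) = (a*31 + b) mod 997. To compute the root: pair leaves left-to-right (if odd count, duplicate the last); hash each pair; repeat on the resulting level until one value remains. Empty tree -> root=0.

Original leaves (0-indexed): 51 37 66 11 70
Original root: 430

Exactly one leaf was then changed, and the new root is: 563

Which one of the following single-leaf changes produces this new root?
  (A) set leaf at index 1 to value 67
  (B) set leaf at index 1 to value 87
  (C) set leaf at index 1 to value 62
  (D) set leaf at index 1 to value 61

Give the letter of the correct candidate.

Original leaves: [51, 37, 66, 11, 70]
Target new root: 563
Try each candidate change and compute the resulting root:
Candidate A: set leaf[1] = 67 -> leaves = [51, 67, 66, 11, 70]
  L0: [51, 67, 66, 11, 70]
  L1: h(51,67)=(51*31+67)%997=651 h(66,11)=(66*31+11)%997=63 h(70,70)=(70*31+70)%997=246 -> [651, 63, 246]
  L2: h(651,63)=(651*31+63)%997=304 h(246,246)=(246*31+246)%997=893 -> [304, 893]
  L3: h(304,893)=(304*31+893)%997=347 -> [347]
  root = 347 != target 563
Candidate B: set leaf[1] = 87 -> leaves = [51, 87, 66, 11, 70]
  L0: [51, 87, 66, 11, 70]
  L1: h(51,87)=(51*31+87)%997=671 h(66,11)=(66*31+11)%997=63 h(70,70)=(70*31+70)%997=246 -> [671, 63, 246]
  L2: h(671,63)=(671*31+63)%997=924 h(246,246)=(246*31+246)%997=893 -> [924, 893]
  L3: h(924,893)=(924*31+893)%997=624 -> [624]
  root = 624 != target 563
Candidate C: set leaf[1] = 62 -> leaves = [51, 62, 66, 11, 70]
  L0: [51, 62, 66, 11, 70]
  L1: h(51,62)=(51*31+62)%997=646 h(66,11)=(66*31+11)%997=63 h(70,70)=(70*31+70)%997=246 -> [646, 63, 246]
  L2: h(646,63)=(646*31+63)%997=149 h(246,246)=(246*31+246)%997=893 -> [149, 893]
  L3: h(149,893)=(149*31+893)%997=527 -> [527]
  root = 527 != target 563
Candidate D: set leaf[1] = 61 -> leaves = [51, 61, 66, 11, 70]
  L0: [51, 61, 66, 11, 70]
  L1: h(51,61)=(51*31+61)%997=645 h(66,11)=(66*31+11)%997=63 h(70,70)=(70*31+70)%997=246 -> [645, 63, 246]
  L2: h(645,63)=(645*31+63)%997=118 h(246,246)=(246*31+246)%997=893 -> [118, 893]
  L3: h(118,893)=(118*31+893)%997=563 -> [563]
  root = 563 == target 563  ** MATCH **
Candidate D produces the target root.

Answer: D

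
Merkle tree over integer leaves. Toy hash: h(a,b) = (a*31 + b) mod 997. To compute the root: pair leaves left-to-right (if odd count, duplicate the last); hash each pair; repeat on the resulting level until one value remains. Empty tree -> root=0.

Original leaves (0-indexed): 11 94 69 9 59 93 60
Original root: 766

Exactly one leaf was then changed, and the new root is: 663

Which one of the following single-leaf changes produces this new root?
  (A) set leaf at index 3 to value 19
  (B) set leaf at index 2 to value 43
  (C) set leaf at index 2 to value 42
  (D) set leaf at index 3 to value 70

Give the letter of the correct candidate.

Answer: D

Derivation:
Original leaves: [11, 94, 69, 9, 59, 93, 60]
Target new root: 663
Try each candidate change and compute the resulting root:
Candidate A: set leaf[3] = 19 -> leaves = [11, 94, 69, 19, 59, 93, 60]
  L0: [11, 94, 69, 19, 59, 93, 60]
  L1: h(11,94)=(11*31+94)%997=435 h(69,19)=(69*31+19)%997=164 h(59,93)=(59*31+93)%997=925 h(60,60)=(60*31+60)%997=923 -> [435, 164, 925, 923]
  L2: h(435,164)=(435*31+164)%997=688 h(925,923)=(925*31+923)%997=685 -> [688, 685]
  L3: h(688,685)=(688*31+685)%997=79 -> [79]
  root = 79 != target 663
Candidate B: set leaf[2] = 43 -> leaves = [11, 94, 43, 9, 59, 93, 60]
  L0: [11, 94, 43, 9, 59, 93, 60]
  L1: h(11,94)=(11*31+94)%997=435 h(43,9)=(43*31+9)%997=345 h(59,93)=(59*31+93)%997=925 h(60,60)=(60*31+60)%997=923 -> [435, 345, 925, 923]
  L2: h(435,345)=(435*31+345)%997=869 h(925,923)=(925*31+923)%997=685 -> [869, 685]
  L3: h(869,685)=(869*31+685)%997=705 -> [705]
  root = 705 != target 663
Candidate C: set leaf[2] = 42 -> leaves = [11, 94, 42, 9, 59, 93, 60]
  L0: [11, 94, 42, 9, 59, 93, 60]
  L1: h(11,94)=(11*31+94)%997=435 h(42,9)=(42*31+9)%997=314 h(59,93)=(59*31+93)%997=925 h(60,60)=(60*31+60)%997=923 -> [435, 314, 925, 923]
  L2: h(435,314)=(435*31+314)%997=838 h(925,923)=(925*31+923)%997=685 -> [838, 685]
  L3: h(838,685)=(838*31+685)%997=741 -> [741]
  root = 741 != target 663
Candidate D: set leaf[3] = 70 -> leaves = [11, 94, 69, 70, 59, 93, 60]
  L0: [11, 94, 69, 70, 59, 93, 60]
  L1: h(11,94)=(11*31+94)%997=435 h(69,70)=(69*31+70)%997=215 h(59,93)=(59*31+93)%997=925 h(60,60)=(60*31+60)%997=923 -> [435, 215, 925, 923]
  L2: h(435,215)=(435*31+215)%997=739 h(925,923)=(925*31+923)%997=685 -> [739, 685]
  L3: h(739,685)=(739*31+685)%997=663 -> [663]
  root = 663 == target 663  ** MATCH **
Candidate D produces the target root.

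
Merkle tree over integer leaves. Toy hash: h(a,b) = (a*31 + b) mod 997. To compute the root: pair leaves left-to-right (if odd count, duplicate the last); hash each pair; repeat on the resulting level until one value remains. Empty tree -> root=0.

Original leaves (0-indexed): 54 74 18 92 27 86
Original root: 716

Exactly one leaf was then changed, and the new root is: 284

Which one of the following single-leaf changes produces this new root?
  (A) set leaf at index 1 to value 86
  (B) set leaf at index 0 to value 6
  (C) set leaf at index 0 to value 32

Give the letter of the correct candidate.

Answer: A

Derivation:
Original leaves: [54, 74, 18, 92, 27, 86]
Target new root: 284
Try each candidate change and compute the resulting root:
Candidate A: set leaf[1] = 86 -> leaves = [54, 86, 18, 92, 27, 86]
  L0: [54, 86, 18, 92, 27, 86]
  L1: h(54,86)=(54*31+86)%997=763 h(18,92)=(18*31+92)%997=650 h(27,86)=(27*31+86)%997=923 -> [763, 650, 923]
  L2: h(763,650)=(763*31+650)%997=375 h(923,923)=(923*31+923)%997=623 -> [375, 623]
  L3: h(375,623)=(375*31+623)%997=284 -> [284]
  root = 284 == target 284  ** MATCH **
Candidate B: set leaf[0] = 6 -> leaves = [6, 74, 18, 92, 27, 86]
  L0: [6, 74, 18, 92, 27, 86]
  L1: h(6,74)=(6*31+74)%997=260 h(18,92)=(18*31+92)%997=650 h(27,86)=(27*31+86)%997=923 -> [260, 650, 923]
  L2: h(260,650)=(260*31+650)%997=734 h(923,923)=(923*31+923)%997=623 -> [734, 623]
  L3: h(734,623)=(734*31+623)%997=446 -> [446]
  root = 446 != target 284
Candidate C: set leaf[0] = 32 -> leaves = [32, 74, 18, 92, 27, 86]
  L0: [32, 74, 18, 92, 27, 86]
  L1: h(32,74)=(32*31+74)%997=69 h(18,92)=(18*31+92)%997=650 h(27,86)=(27*31+86)%997=923 -> [69, 650, 923]
  L2: h(69,650)=(69*31+650)%997=795 h(923,923)=(923*31+923)%997=623 -> [795, 623]
  L3: h(795,623)=(795*31+623)%997=343 -> [343]
  root = 343 != target 284
Candidate A produces the target root.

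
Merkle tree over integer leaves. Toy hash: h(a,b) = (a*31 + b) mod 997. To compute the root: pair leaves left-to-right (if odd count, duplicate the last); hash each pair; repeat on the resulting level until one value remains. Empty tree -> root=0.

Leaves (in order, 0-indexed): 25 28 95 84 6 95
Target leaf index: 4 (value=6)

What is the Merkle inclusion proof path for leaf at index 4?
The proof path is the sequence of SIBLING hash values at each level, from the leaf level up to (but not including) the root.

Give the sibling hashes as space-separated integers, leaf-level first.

Answer: 95 281 6

Derivation:
L0 (leaves): [25, 28, 95, 84, 6, 95], target index=4
L1: h(25,28)=(25*31+28)%997=803 [pair 0] h(95,84)=(95*31+84)%997=38 [pair 1] h(6,95)=(6*31+95)%997=281 [pair 2] -> [803, 38, 281]
  Sibling for proof at L0: 95
L2: h(803,38)=(803*31+38)%997=6 [pair 0] h(281,281)=(281*31+281)%997=19 [pair 1] -> [6, 19]
  Sibling for proof at L1: 281
L3: h(6,19)=(6*31+19)%997=205 [pair 0] -> [205]
  Sibling for proof at L2: 6
Root: 205
Proof path (sibling hashes from leaf to root): [95, 281, 6]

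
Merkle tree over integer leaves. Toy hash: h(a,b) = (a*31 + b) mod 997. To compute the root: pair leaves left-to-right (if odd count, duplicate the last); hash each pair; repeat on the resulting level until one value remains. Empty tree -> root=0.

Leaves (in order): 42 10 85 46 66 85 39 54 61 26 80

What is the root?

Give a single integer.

L0: [42, 10, 85, 46, 66, 85, 39, 54, 61, 26, 80]
L1: h(42,10)=(42*31+10)%997=315 h(85,46)=(85*31+46)%997=687 h(66,85)=(66*31+85)%997=137 h(39,54)=(39*31+54)%997=266 h(61,26)=(61*31+26)%997=920 h(80,80)=(80*31+80)%997=566 -> [315, 687, 137, 266, 920, 566]
L2: h(315,687)=(315*31+687)%997=482 h(137,266)=(137*31+266)%997=525 h(920,566)=(920*31+566)%997=173 -> [482, 525, 173]
L3: h(482,525)=(482*31+525)%997=512 h(173,173)=(173*31+173)%997=551 -> [512, 551]
L4: h(512,551)=(512*31+551)%997=471 -> [471]

Answer: 471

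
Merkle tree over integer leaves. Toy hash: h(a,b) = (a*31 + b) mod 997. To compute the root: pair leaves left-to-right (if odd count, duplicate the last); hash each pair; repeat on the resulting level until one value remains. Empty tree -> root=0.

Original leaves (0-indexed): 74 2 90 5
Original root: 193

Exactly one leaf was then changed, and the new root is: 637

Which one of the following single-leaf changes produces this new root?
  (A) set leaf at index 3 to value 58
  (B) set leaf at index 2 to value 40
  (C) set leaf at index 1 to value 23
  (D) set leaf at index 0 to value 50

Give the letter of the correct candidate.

Answer: B

Derivation:
Original leaves: [74, 2, 90, 5]
Target new root: 637
Try each candidate change and compute the resulting root:
Candidate A: set leaf[3] = 58 -> leaves = [74, 2, 90, 58]
  L0: [74, 2, 90, 58]
  L1: h(74,2)=(74*31+2)%997=302 h(90,58)=(90*31+58)%997=854 -> [302, 854]
  L2: h(302,854)=(302*31+854)%997=246 -> [246]
  root = 246 != target 637
Candidate B: set leaf[2] = 40 -> leaves = [74, 2, 40, 5]
  L0: [74, 2, 40, 5]
  L1: h(74,2)=(74*31+2)%997=302 h(40,5)=(40*31+5)%997=248 -> [302, 248]
  L2: h(302,248)=(302*31+248)%997=637 -> [637]
  root = 637 == target 637  ** MATCH **
Candidate C: set leaf[1] = 23 -> leaves = [74, 23, 90, 5]
  L0: [74, 23, 90, 5]
  L1: h(74,23)=(74*31+23)%997=323 h(90,5)=(90*31+5)%997=801 -> [323, 801]
  L2: h(323,801)=(323*31+801)%997=844 -> [844]
  root = 844 != target 637
Candidate D: set leaf[0] = 50 -> leaves = [50, 2, 90, 5]
  L0: [50, 2, 90, 5]
  L1: h(50,2)=(50*31+2)%997=555 h(90,5)=(90*31+5)%997=801 -> [555, 801]
  L2: h(555,801)=(555*31+801)%997=60 -> [60]
  root = 60 != target 637
Candidate B produces the target root.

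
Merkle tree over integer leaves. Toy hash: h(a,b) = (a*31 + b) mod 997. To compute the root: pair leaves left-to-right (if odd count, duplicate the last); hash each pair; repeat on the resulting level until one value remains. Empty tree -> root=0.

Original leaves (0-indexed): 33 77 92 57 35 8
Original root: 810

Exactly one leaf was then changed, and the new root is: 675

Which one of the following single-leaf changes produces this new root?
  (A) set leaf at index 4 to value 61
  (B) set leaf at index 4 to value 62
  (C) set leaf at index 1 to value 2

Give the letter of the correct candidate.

Answer: B

Derivation:
Original leaves: [33, 77, 92, 57, 35, 8]
Target new root: 675
Try each candidate change and compute the resulting root:
Candidate A: set leaf[4] = 61 -> leaves = [33, 77, 92, 57, 61, 8]
  L0: [33, 77, 92, 57, 61, 8]
  L1: h(33,77)=(33*31+77)%997=103 h(92,57)=(92*31+57)%997=915 h(61,8)=(61*31+8)%997=902 -> [103, 915, 902]
  L2: h(103,915)=(103*31+915)%997=120 h(902,902)=(902*31+902)%997=948 -> [120, 948]
  L3: h(120,948)=(120*31+948)%997=680 -> [680]
  root = 680 != target 675
Candidate B: set leaf[4] = 62 -> leaves = [33, 77, 92, 57, 62, 8]
  L0: [33, 77, 92, 57, 62, 8]
  L1: h(33,77)=(33*31+77)%997=103 h(92,57)=(92*31+57)%997=915 h(62,8)=(62*31+8)%997=933 -> [103, 915, 933]
  L2: h(103,915)=(103*31+915)%997=120 h(933,933)=(933*31+933)%997=943 -> [120, 943]
  L3: h(120,943)=(120*31+943)%997=675 -> [675]
  root = 675 == target 675  ** MATCH **
Candidate C: set leaf[1] = 2 -> leaves = [33, 2, 92, 57, 35, 8]
  L0: [33, 2, 92, 57, 35, 8]
  L1: h(33,2)=(33*31+2)%997=28 h(92,57)=(92*31+57)%997=915 h(35,8)=(35*31+8)%997=96 -> [28, 915, 96]
  L2: h(28,915)=(28*31+915)%997=786 h(96,96)=(96*31+96)%997=81 -> [786, 81]
  L3: h(786,81)=(786*31+81)%997=519 -> [519]
  root = 519 != target 675
Candidate B produces the target root.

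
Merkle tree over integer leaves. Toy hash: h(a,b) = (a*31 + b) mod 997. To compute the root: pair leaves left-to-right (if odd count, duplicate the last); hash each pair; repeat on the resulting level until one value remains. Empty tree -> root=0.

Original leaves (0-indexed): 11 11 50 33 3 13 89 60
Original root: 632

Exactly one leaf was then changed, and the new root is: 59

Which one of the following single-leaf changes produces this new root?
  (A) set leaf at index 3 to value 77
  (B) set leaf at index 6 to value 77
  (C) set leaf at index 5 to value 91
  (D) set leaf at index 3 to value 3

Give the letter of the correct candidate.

Answer: C

Derivation:
Original leaves: [11, 11, 50, 33, 3, 13, 89, 60]
Target new root: 59
Try each candidate change and compute the resulting root:
Candidate A: set leaf[3] = 77 -> leaves = [11, 11, 50, 77, 3, 13, 89, 60]
  L0: [11, 11, 50, 77, 3, 13, 89, 60]
  L1: h(11,11)=(11*31+11)%997=352 h(50,77)=(50*31+77)%997=630 h(3,13)=(3*31+13)%997=106 h(89,60)=(89*31+60)%997=825 -> [352, 630, 106, 825]
  L2: h(352,630)=(352*31+630)%997=575 h(106,825)=(106*31+825)%997=123 -> [575, 123]
  L3: h(575,123)=(575*31+123)%997=2 -> [2]
  root = 2 != target 59
Candidate B: set leaf[6] = 77 -> leaves = [11, 11, 50, 33, 3, 13, 77, 60]
  L0: [11, 11, 50, 33, 3, 13, 77, 60]
  L1: h(11,11)=(11*31+11)%997=352 h(50,33)=(50*31+33)%997=586 h(3,13)=(3*31+13)%997=106 h(77,60)=(77*31+60)%997=453 -> [352, 586, 106, 453]
  L2: h(352,586)=(352*31+586)%997=531 h(106,453)=(106*31+453)%997=748 -> [531, 748]
  L3: h(531,748)=(531*31+748)%997=260 -> [260]
  root = 260 != target 59
Candidate C: set leaf[5] = 91 -> leaves = [11, 11, 50, 33, 3, 91, 89, 60]
  L0: [11, 11, 50, 33, 3, 91, 89, 60]
  L1: h(11,11)=(11*31+11)%997=352 h(50,33)=(50*31+33)%997=586 h(3,91)=(3*31+91)%997=184 h(89,60)=(89*31+60)%997=825 -> [352, 586, 184, 825]
  L2: h(352,586)=(352*31+586)%997=531 h(184,825)=(184*31+825)%997=547 -> [531, 547]
  L3: h(531,547)=(531*31+547)%997=59 -> [59]
  root = 59 == target 59  ** MATCH **
Candidate D: set leaf[3] = 3 -> leaves = [11, 11, 50, 3, 3, 13, 89, 60]
  L0: [11, 11, 50, 3, 3, 13, 89, 60]
  L1: h(11,11)=(11*31+11)%997=352 h(50,3)=(50*31+3)%997=556 h(3,13)=(3*31+13)%997=106 h(89,60)=(89*31+60)%997=825 -> [352, 556, 106, 825]
  L2: h(352,556)=(352*31+556)%997=501 h(106,825)=(106*31+825)%997=123 -> [501, 123]
  L3: h(501,123)=(501*31+123)%997=699 -> [699]
  root = 699 != target 59
Candidate C produces the target root.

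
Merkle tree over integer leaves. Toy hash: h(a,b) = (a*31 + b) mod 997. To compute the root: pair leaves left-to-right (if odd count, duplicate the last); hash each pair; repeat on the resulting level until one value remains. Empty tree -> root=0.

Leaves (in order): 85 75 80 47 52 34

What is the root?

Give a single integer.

L0: [85, 75, 80, 47, 52, 34]
L1: h(85,75)=(85*31+75)%997=716 h(80,47)=(80*31+47)%997=533 h(52,34)=(52*31+34)%997=649 -> [716, 533, 649]
L2: h(716,533)=(716*31+533)%997=795 h(649,649)=(649*31+649)%997=828 -> [795, 828]
L3: h(795,828)=(795*31+828)%997=548 -> [548]

Answer: 548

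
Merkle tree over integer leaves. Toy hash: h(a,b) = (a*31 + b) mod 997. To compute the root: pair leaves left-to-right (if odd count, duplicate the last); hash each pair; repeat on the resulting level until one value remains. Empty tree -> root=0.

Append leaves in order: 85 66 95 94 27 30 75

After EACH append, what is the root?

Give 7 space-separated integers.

After append 85 (leaves=[85]):
  L0: [85]
  root=85
After append 66 (leaves=[85, 66]):
  L0: [85, 66]
  L1: h(85,66)=(85*31+66)%997=707 -> [707]
  root=707
After append 95 (leaves=[85, 66, 95]):
  L0: [85, 66, 95]
  L1: h(85,66)=(85*31+66)%997=707 h(95,95)=(95*31+95)%997=49 -> [707, 49]
  L2: h(707,49)=(707*31+49)%997=32 -> [32]
  root=32
After append 94 (leaves=[85, 66, 95, 94]):
  L0: [85, 66, 95, 94]
  L1: h(85,66)=(85*31+66)%997=707 h(95,94)=(95*31+94)%997=48 -> [707, 48]
  L2: h(707,48)=(707*31+48)%997=31 -> [31]
  root=31
After append 27 (leaves=[85, 66, 95, 94, 27]):
  L0: [85, 66, 95, 94, 27]
  L1: h(85,66)=(85*31+66)%997=707 h(95,94)=(95*31+94)%997=48 h(27,27)=(27*31+27)%997=864 -> [707, 48, 864]
  L2: h(707,48)=(707*31+48)%997=31 h(864,864)=(864*31+864)%997=729 -> [31, 729]
  L3: h(31,729)=(31*31+729)%997=693 -> [693]
  root=693
After append 30 (leaves=[85, 66, 95, 94, 27, 30]):
  L0: [85, 66, 95, 94, 27, 30]
  L1: h(85,66)=(85*31+66)%997=707 h(95,94)=(95*31+94)%997=48 h(27,30)=(27*31+30)%997=867 -> [707, 48, 867]
  L2: h(707,48)=(707*31+48)%997=31 h(867,867)=(867*31+867)%997=825 -> [31, 825]
  L3: h(31,825)=(31*31+825)%997=789 -> [789]
  root=789
After append 75 (leaves=[85, 66, 95, 94, 27, 30, 75]):
  L0: [85, 66, 95, 94, 27, 30, 75]
  L1: h(85,66)=(85*31+66)%997=707 h(95,94)=(95*31+94)%997=48 h(27,30)=(27*31+30)%997=867 h(75,75)=(75*31+75)%997=406 -> [707, 48, 867, 406]
  L2: h(707,48)=(707*31+48)%997=31 h(867,406)=(867*31+406)%997=364 -> [31, 364]
  L3: h(31,364)=(31*31+364)%997=328 -> [328]
  root=328

Answer: 85 707 32 31 693 789 328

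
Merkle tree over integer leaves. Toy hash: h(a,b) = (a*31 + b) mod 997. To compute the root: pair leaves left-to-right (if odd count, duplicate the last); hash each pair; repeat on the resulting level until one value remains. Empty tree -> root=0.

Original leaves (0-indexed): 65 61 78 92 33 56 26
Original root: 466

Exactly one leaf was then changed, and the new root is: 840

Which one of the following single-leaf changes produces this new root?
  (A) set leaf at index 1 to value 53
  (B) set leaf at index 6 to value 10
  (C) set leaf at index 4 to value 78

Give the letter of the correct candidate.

Answer: C

Derivation:
Original leaves: [65, 61, 78, 92, 33, 56, 26]
Target new root: 840
Try each candidate change and compute the resulting root:
Candidate A: set leaf[1] = 53 -> leaves = [65, 53, 78, 92, 33, 56, 26]
  L0: [65, 53, 78, 92, 33, 56, 26]
  L1: h(65,53)=(65*31+53)%997=74 h(78,92)=(78*31+92)%997=516 h(33,56)=(33*31+56)%997=82 h(26,26)=(26*31+26)%997=832 -> [74, 516, 82, 832]
  L2: h(74,516)=(74*31+516)%997=816 h(82,832)=(82*31+832)%997=383 -> [816, 383]
  L3: h(816,383)=(816*31+383)%997=754 -> [754]
  root = 754 != target 840
Candidate B: set leaf[6] = 10 -> leaves = [65, 61, 78, 92, 33, 56, 10]
  L0: [65, 61, 78, 92, 33, 56, 10]
  L1: h(65,61)=(65*31+61)%997=82 h(78,92)=(78*31+92)%997=516 h(33,56)=(33*31+56)%997=82 h(10,10)=(10*31+10)%997=320 -> [82, 516, 82, 320]
  L2: h(82,516)=(82*31+516)%997=67 h(82,320)=(82*31+320)%997=868 -> [67, 868]
  L3: h(67,868)=(67*31+868)%997=951 -> [951]
  root = 951 != target 840
Candidate C: set leaf[4] = 78 -> leaves = [65, 61, 78, 92, 78, 56, 26]
  L0: [65, 61, 78, 92, 78, 56, 26]
  L1: h(65,61)=(65*31+61)%997=82 h(78,92)=(78*31+92)%997=516 h(78,56)=(78*31+56)%997=480 h(26,26)=(26*31+26)%997=832 -> [82, 516, 480, 832]
  L2: h(82,516)=(82*31+516)%997=67 h(480,832)=(480*31+832)%997=757 -> [67, 757]
  L3: h(67,757)=(67*31+757)%997=840 -> [840]
  root = 840 == target 840  ** MATCH **
Candidate C produces the target root.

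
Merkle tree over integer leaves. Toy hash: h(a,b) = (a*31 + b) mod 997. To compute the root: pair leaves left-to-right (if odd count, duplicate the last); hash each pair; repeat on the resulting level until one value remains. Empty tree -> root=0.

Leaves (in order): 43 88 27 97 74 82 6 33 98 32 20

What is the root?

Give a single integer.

L0: [43, 88, 27, 97, 74, 82, 6, 33, 98, 32, 20]
L1: h(43,88)=(43*31+88)%997=424 h(27,97)=(27*31+97)%997=934 h(74,82)=(74*31+82)%997=382 h(6,33)=(6*31+33)%997=219 h(98,32)=(98*31+32)%997=79 h(20,20)=(20*31+20)%997=640 -> [424, 934, 382, 219, 79, 640]
L2: h(424,934)=(424*31+934)%997=120 h(382,219)=(382*31+219)%997=97 h(79,640)=(79*31+640)%997=98 -> [120, 97, 98]
L3: h(120,97)=(120*31+97)%997=826 h(98,98)=(98*31+98)%997=145 -> [826, 145]
L4: h(826,145)=(826*31+145)%997=826 -> [826]

Answer: 826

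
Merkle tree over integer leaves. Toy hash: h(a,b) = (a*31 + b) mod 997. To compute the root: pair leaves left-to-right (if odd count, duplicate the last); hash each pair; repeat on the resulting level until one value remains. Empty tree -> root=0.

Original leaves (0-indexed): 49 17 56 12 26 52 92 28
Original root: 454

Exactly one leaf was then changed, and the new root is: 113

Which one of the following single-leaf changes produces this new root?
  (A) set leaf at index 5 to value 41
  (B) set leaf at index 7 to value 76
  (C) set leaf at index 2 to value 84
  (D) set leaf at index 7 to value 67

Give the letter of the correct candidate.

Answer: A

Derivation:
Original leaves: [49, 17, 56, 12, 26, 52, 92, 28]
Target new root: 113
Try each candidate change and compute the resulting root:
Candidate A: set leaf[5] = 41 -> leaves = [49, 17, 56, 12, 26, 41, 92, 28]
  L0: [49, 17, 56, 12, 26, 41, 92, 28]
  L1: h(49,17)=(49*31+17)%997=539 h(56,12)=(56*31+12)%997=751 h(26,41)=(26*31+41)%997=847 h(92,28)=(92*31+28)%997=886 -> [539, 751, 847, 886]
  L2: h(539,751)=(539*31+751)%997=511 h(847,886)=(847*31+886)%997=224 -> [511, 224]
  L3: h(511,224)=(511*31+224)%997=113 -> [113]
  root = 113 == target 113  ** MATCH **
Candidate B: set leaf[7] = 76 -> leaves = [49, 17, 56, 12, 26, 52, 92, 76]
  L0: [49, 17, 56, 12, 26, 52, 92, 76]
  L1: h(49,17)=(49*31+17)%997=539 h(56,12)=(56*31+12)%997=751 h(26,52)=(26*31+52)%997=858 h(92,76)=(92*31+76)%997=934 -> [539, 751, 858, 934]
  L2: h(539,751)=(539*31+751)%997=511 h(858,934)=(858*31+934)%997=613 -> [511, 613]
  L3: h(511,613)=(511*31+613)%997=502 -> [502]
  root = 502 != target 113
Candidate C: set leaf[2] = 84 -> leaves = [49, 17, 84, 12, 26, 52, 92, 28]
  L0: [49, 17, 84, 12, 26, 52, 92, 28]
  L1: h(49,17)=(49*31+17)%997=539 h(84,12)=(84*31+12)%997=622 h(26,52)=(26*31+52)%997=858 h(92,28)=(92*31+28)%997=886 -> [539, 622, 858, 886]
  L2: h(539,622)=(539*31+622)%997=382 h(858,886)=(858*31+886)%997=565 -> [382, 565]
  L3: h(382,565)=(382*31+565)%997=443 -> [443]
  root = 443 != target 113
Candidate D: set leaf[7] = 67 -> leaves = [49, 17, 56, 12, 26, 52, 92, 67]
  L0: [49, 17, 56, 12, 26, 52, 92, 67]
  L1: h(49,17)=(49*31+17)%997=539 h(56,12)=(56*31+12)%997=751 h(26,52)=(26*31+52)%997=858 h(92,67)=(92*31+67)%997=925 -> [539, 751, 858, 925]
  L2: h(539,751)=(539*31+751)%997=511 h(858,925)=(858*31+925)%997=604 -> [511, 604]
  L3: h(511,604)=(511*31+604)%997=493 -> [493]
  root = 493 != target 113
Candidate A produces the target root.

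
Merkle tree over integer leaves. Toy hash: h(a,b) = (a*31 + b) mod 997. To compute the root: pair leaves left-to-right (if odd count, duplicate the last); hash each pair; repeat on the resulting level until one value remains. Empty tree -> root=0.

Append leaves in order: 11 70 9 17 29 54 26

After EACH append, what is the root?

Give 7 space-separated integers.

After append 11 (leaves=[11]):
  L0: [11]
  root=11
After append 70 (leaves=[11, 70]):
  L0: [11, 70]
  L1: h(11,70)=(11*31+70)%997=411 -> [411]
  root=411
After append 9 (leaves=[11, 70, 9]):
  L0: [11, 70, 9]
  L1: h(11,70)=(11*31+70)%997=411 h(9,9)=(9*31+9)%997=288 -> [411, 288]
  L2: h(411,288)=(411*31+288)%997=68 -> [68]
  root=68
After append 17 (leaves=[11, 70, 9, 17]):
  L0: [11, 70, 9, 17]
  L1: h(11,70)=(11*31+70)%997=411 h(9,17)=(9*31+17)%997=296 -> [411, 296]
  L2: h(411,296)=(411*31+296)%997=76 -> [76]
  root=76
After append 29 (leaves=[11, 70, 9, 17, 29]):
  L0: [11, 70, 9, 17, 29]
  L1: h(11,70)=(11*31+70)%997=411 h(9,17)=(9*31+17)%997=296 h(29,29)=(29*31+29)%997=928 -> [411, 296, 928]
  L2: h(411,296)=(411*31+296)%997=76 h(928,928)=(928*31+928)%997=783 -> [76, 783]
  L3: h(76,783)=(76*31+783)%997=148 -> [148]
  root=148
After append 54 (leaves=[11, 70, 9, 17, 29, 54]):
  L0: [11, 70, 9, 17, 29, 54]
  L1: h(11,70)=(11*31+70)%997=411 h(9,17)=(9*31+17)%997=296 h(29,54)=(29*31+54)%997=953 -> [411, 296, 953]
  L2: h(411,296)=(411*31+296)%997=76 h(953,953)=(953*31+953)%997=586 -> [76, 586]
  L3: h(76,586)=(76*31+586)%997=948 -> [948]
  root=948
After append 26 (leaves=[11, 70, 9, 17, 29, 54, 26]):
  L0: [11, 70, 9, 17, 29, 54, 26]
  L1: h(11,70)=(11*31+70)%997=411 h(9,17)=(9*31+17)%997=296 h(29,54)=(29*31+54)%997=953 h(26,26)=(26*31+26)%997=832 -> [411, 296, 953, 832]
  L2: h(411,296)=(411*31+296)%997=76 h(953,832)=(953*31+832)%997=465 -> [76, 465]
  L3: h(76,465)=(76*31+465)%997=827 -> [827]
  root=827

Answer: 11 411 68 76 148 948 827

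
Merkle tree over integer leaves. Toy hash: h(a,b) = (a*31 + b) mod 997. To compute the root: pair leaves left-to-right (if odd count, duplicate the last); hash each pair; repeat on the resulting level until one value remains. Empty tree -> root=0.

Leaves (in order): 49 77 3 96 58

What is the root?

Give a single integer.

Answer: 816

Derivation:
L0: [49, 77, 3, 96, 58]
L1: h(49,77)=(49*31+77)%997=599 h(3,96)=(3*31+96)%997=189 h(58,58)=(58*31+58)%997=859 -> [599, 189, 859]
L2: h(599,189)=(599*31+189)%997=812 h(859,859)=(859*31+859)%997=569 -> [812, 569]
L3: h(812,569)=(812*31+569)%997=816 -> [816]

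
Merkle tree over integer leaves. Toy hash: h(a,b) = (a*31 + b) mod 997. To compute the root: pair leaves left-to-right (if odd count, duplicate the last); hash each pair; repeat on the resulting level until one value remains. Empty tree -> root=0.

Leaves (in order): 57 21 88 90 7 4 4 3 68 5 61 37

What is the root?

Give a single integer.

Answer: 88

Derivation:
L0: [57, 21, 88, 90, 7, 4, 4, 3, 68, 5, 61, 37]
L1: h(57,21)=(57*31+21)%997=791 h(88,90)=(88*31+90)%997=824 h(7,4)=(7*31+4)%997=221 h(4,3)=(4*31+3)%997=127 h(68,5)=(68*31+5)%997=119 h(61,37)=(61*31+37)%997=931 -> [791, 824, 221, 127, 119, 931]
L2: h(791,824)=(791*31+824)%997=420 h(221,127)=(221*31+127)%997=996 h(119,931)=(119*31+931)%997=632 -> [420, 996, 632]
L3: h(420,996)=(420*31+996)%997=58 h(632,632)=(632*31+632)%997=284 -> [58, 284]
L4: h(58,284)=(58*31+284)%997=88 -> [88]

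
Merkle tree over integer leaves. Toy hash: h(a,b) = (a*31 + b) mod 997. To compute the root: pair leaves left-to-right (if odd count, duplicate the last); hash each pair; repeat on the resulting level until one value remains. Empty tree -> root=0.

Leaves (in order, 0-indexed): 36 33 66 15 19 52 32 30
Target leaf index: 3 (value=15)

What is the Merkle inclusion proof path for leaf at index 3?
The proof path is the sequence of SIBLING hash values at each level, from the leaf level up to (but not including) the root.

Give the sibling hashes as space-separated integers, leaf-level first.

Answer: 66 152 953

Derivation:
L0 (leaves): [36, 33, 66, 15, 19, 52, 32, 30], target index=3
L1: h(36,33)=(36*31+33)%997=152 [pair 0] h(66,15)=(66*31+15)%997=67 [pair 1] h(19,52)=(19*31+52)%997=641 [pair 2] h(32,30)=(32*31+30)%997=25 [pair 3] -> [152, 67, 641, 25]
  Sibling for proof at L0: 66
L2: h(152,67)=(152*31+67)%997=791 [pair 0] h(641,25)=(641*31+25)%997=953 [pair 1] -> [791, 953]
  Sibling for proof at L1: 152
L3: h(791,953)=(791*31+953)%997=549 [pair 0] -> [549]
  Sibling for proof at L2: 953
Root: 549
Proof path (sibling hashes from leaf to root): [66, 152, 953]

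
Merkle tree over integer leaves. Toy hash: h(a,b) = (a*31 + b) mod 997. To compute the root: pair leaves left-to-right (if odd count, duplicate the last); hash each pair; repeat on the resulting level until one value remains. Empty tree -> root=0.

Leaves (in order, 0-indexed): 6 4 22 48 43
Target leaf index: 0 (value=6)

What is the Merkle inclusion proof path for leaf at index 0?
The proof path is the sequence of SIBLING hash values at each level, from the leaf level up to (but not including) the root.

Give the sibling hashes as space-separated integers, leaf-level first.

L0 (leaves): [6, 4, 22, 48, 43], target index=0
L1: h(6,4)=(6*31+4)%997=190 [pair 0] h(22,48)=(22*31+48)%997=730 [pair 1] h(43,43)=(43*31+43)%997=379 [pair 2] -> [190, 730, 379]
  Sibling for proof at L0: 4
L2: h(190,730)=(190*31+730)%997=638 [pair 0] h(379,379)=(379*31+379)%997=164 [pair 1] -> [638, 164]
  Sibling for proof at L1: 730
L3: h(638,164)=(638*31+164)%997=2 [pair 0] -> [2]
  Sibling for proof at L2: 164
Root: 2
Proof path (sibling hashes from leaf to root): [4, 730, 164]

Answer: 4 730 164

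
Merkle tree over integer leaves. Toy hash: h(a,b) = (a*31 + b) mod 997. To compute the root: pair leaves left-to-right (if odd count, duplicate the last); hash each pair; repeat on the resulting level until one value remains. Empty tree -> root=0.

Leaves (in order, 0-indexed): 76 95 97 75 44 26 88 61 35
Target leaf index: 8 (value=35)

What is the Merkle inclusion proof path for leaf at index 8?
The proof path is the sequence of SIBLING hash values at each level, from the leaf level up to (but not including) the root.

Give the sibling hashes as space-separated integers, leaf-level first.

Answer: 35 123 945 344

Derivation:
L0 (leaves): [76, 95, 97, 75, 44, 26, 88, 61, 35], target index=8
L1: h(76,95)=(76*31+95)%997=457 [pair 0] h(97,75)=(97*31+75)%997=91 [pair 1] h(44,26)=(44*31+26)%997=393 [pair 2] h(88,61)=(88*31+61)%997=795 [pair 3] h(35,35)=(35*31+35)%997=123 [pair 4] -> [457, 91, 393, 795, 123]
  Sibling for proof at L0: 35
L2: h(457,91)=(457*31+91)%997=300 [pair 0] h(393,795)=(393*31+795)%997=17 [pair 1] h(123,123)=(123*31+123)%997=945 [pair 2] -> [300, 17, 945]
  Sibling for proof at L1: 123
L3: h(300,17)=(300*31+17)%997=344 [pair 0] h(945,945)=(945*31+945)%997=330 [pair 1] -> [344, 330]
  Sibling for proof at L2: 945
L4: h(344,330)=(344*31+330)%997=27 [pair 0] -> [27]
  Sibling for proof at L3: 344
Root: 27
Proof path (sibling hashes from leaf to root): [35, 123, 945, 344]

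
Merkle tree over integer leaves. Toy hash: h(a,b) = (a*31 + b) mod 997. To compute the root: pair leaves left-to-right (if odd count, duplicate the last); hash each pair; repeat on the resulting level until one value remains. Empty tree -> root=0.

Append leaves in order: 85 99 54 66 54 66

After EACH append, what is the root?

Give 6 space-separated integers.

After append 85 (leaves=[85]):
  L0: [85]
  root=85
After append 99 (leaves=[85, 99]):
  L0: [85, 99]
  L1: h(85,99)=(85*31+99)%997=740 -> [740]
  root=740
After append 54 (leaves=[85, 99, 54]):
  L0: [85, 99, 54]
  L1: h(85,99)=(85*31+99)%997=740 h(54,54)=(54*31+54)%997=731 -> [740, 731]
  L2: h(740,731)=(740*31+731)%997=740 -> [740]
  root=740
After append 66 (leaves=[85, 99, 54, 66]):
  L0: [85, 99, 54, 66]
  L1: h(85,99)=(85*31+99)%997=740 h(54,66)=(54*31+66)%997=743 -> [740, 743]
  L2: h(740,743)=(740*31+743)%997=752 -> [752]
  root=752
After append 54 (leaves=[85, 99, 54, 66, 54]):
  L0: [85, 99, 54, 66, 54]
  L1: h(85,99)=(85*31+99)%997=740 h(54,66)=(54*31+66)%997=743 h(54,54)=(54*31+54)%997=731 -> [740, 743, 731]
  L2: h(740,743)=(740*31+743)%997=752 h(731,731)=(731*31+731)%997=461 -> [752, 461]
  L3: h(752,461)=(752*31+461)%997=842 -> [842]
  root=842
After append 66 (leaves=[85, 99, 54, 66, 54, 66]):
  L0: [85, 99, 54, 66, 54, 66]
  L1: h(85,99)=(85*31+99)%997=740 h(54,66)=(54*31+66)%997=743 h(54,66)=(54*31+66)%997=743 -> [740, 743, 743]
  L2: h(740,743)=(740*31+743)%997=752 h(743,743)=(743*31+743)%997=845 -> [752, 845]
  L3: h(752,845)=(752*31+845)%997=229 -> [229]
  root=229

Answer: 85 740 740 752 842 229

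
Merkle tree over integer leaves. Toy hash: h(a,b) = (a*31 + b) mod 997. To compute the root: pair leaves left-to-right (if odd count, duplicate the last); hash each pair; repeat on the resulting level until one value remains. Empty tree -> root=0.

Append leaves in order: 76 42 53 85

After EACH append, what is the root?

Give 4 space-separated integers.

After append 76 (leaves=[76]):
  L0: [76]
  root=76
After append 42 (leaves=[76, 42]):
  L0: [76, 42]
  L1: h(76,42)=(76*31+42)%997=404 -> [404]
  root=404
After append 53 (leaves=[76, 42, 53]):
  L0: [76, 42, 53]
  L1: h(76,42)=(76*31+42)%997=404 h(53,53)=(53*31+53)%997=699 -> [404, 699]
  L2: h(404,699)=(404*31+699)%997=262 -> [262]
  root=262
After append 85 (leaves=[76, 42, 53, 85]):
  L0: [76, 42, 53, 85]
  L1: h(76,42)=(76*31+42)%997=404 h(53,85)=(53*31+85)%997=731 -> [404, 731]
  L2: h(404,731)=(404*31+731)%997=294 -> [294]
  root=294

Answer: 76 404 262 294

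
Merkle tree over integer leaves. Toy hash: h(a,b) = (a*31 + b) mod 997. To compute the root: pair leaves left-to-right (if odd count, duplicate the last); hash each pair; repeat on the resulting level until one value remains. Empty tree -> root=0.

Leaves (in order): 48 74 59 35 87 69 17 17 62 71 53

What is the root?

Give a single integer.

Answer: 734

Derivation:
L0: [48, 74, 59, 35, 87, 69, 17, 17, 62, 71, 53]
L1: h(48,74)=(48*31+74)%997=565 h(59,35)=(59*31+35)%997=867 h(87,69)=(87*31+69)%997=772 h(17,17)=(17*31+17)%997=544 h(62,71)=(62*31+71)%997=996 h(53,53)=(53*31+53)%997=699 -> [565, 867, 772, 544, 996, 699]
L2: h(565,867)=(565*31+867)%997=436 h(772,544)=(772*31+544)%997=548 h(996,699)=(996*31+699)%997=668 -> [436, 548, 668]
L3: h(436,548)=(436*31+548)%997=106 h(668,668)=(668*31+668)%997=439 -> [106, 439]
L4: h(106,439)=(106*31+439)%997=734 -> [734]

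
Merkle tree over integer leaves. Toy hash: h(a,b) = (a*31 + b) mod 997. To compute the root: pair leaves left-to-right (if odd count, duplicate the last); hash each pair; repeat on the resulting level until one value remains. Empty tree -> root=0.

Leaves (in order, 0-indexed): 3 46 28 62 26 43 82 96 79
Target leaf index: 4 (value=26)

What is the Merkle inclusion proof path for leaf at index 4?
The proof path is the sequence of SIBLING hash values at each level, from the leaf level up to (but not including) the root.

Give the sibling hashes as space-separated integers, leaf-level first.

L0 (leaves): [3, 46, 28, 62, 26, 43, 82, 96, 79], target index=4
L1: h(3,46)=(3*31+46)%997=139 [pair 0] h(28,62)=(28*31+62)%997=930 [pair 1] h(26,43)=(26*31+43)%997=849 [pair 2] h(82,96)=(82*31+96)%997=644 [pair 3] h(79,79)=(79*31+79)%997=534 [pair 4] -> [139, 930, 849, 644, 534]
  Sibling for proof at L0: 43
L2: h(139,930)=(139*31+930)%997=254 [pair 0] h(849,644)=(849*31+644)%997=44 [pair 1] h(534,534)=(534*31+534)%997=139 [pair 2] -> [254, 44, 139]
  Sibling for proof at L1: 644
L3: h(254,44)=(254*31+44)%997=939 [pair 0] h(139,139)=(139*31+139)%997=460 [pair 1] -> [939, 460]
  Sibling for proof at L2: 254
L4: h(939,460)=(939*31+460)%997=656 [pair 0] -> [656]
  Sibling for proof at L3: 460
Root: 656
Proof path (sibling hashes from leaf to root): [43, 644, 254, 460]

Answer: 43 644 254 460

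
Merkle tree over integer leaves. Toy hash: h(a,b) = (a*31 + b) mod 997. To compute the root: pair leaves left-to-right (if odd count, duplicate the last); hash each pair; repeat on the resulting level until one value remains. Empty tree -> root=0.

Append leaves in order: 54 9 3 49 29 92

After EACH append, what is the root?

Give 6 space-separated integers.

Answer: 54 686 425 471 429 451

Derivation:
After append 54 (leaves=[54]):
  L0: [54]
  root=54
After append 9 (leaves=[54, 9]):
  L0: [54, 9]
  L1: h(54,9)=(54*31+9)%997=686 -> [686]
  root=686
After append 3 (leaves=[54, 9, 3]):
  L0: [54, 9, 3]
  L1: h(54,9)=(54*31+9)%997=686 h(3,3)=(3*31+3)%997=96 -> [686, 96]
  L2: h(686,96)=(686*31+96)%997=425 -> [425]
  root=425
After append 49 (leaves=[54, 9, 3, 49]):
  L0: [54, 9, 3, 49]
  L1: h(54,9)=(54*31+9)%997=686 h(3,49)=(3*31+49)%997=142 -> [686, 142]
  L2: h(686,142)=(686*31+142)%997=471 -> [471]
  root=471
After append 29 (leaves=[54, 9, 3, 49, 29]):
  L0: [54, 9, 3, 49, 29]
  L1: h(54,9)=(54*31+9)%997=686 h(3,49)=(3*31+49)%997=142 h(29,29)=(29*31+29)%997=928 -> [686, 142, 928]
  L2: h(686,142)=(686*31+142)%997=471 h(928,928)=(928*31+928)%997=783 -> [471, 783]
  L3: h(471,783)=(471*31+783)%997=429 -> [429]
  root=429
After append 92 (leaves=[54, 9, 3, 49, 29, 92]):
  L0: [54, 9, 3, 49, 29, 92]
  L1: h(54,9)=(54*31+9)%997=686 h(3,49)=(3*31+49)%997=142 h(29,92)=(29*31+92)%997=991 -> [686, 142, 991]
  L2: h(686,142)=(686*31+142)%997=471 h(991,991)=(991*31+991)%997=805 -> [471, 805]
  L3: h(471,805)=(471*31+805)%997=451 -> [451]
  root=451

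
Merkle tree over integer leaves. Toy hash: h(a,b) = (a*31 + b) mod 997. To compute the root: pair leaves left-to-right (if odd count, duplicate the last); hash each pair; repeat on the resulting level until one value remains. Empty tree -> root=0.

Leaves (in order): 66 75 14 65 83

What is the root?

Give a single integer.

L0: [66, 75, 14, 65, 83]
L1: h(66,75)=(66*31+75)%997=127 h(14,65)=(14*31+65)%997=499 h(83,83)=(83*31+83)%997=662 -> [127, 499, 662]
L2: h(127,499)=(127*31+499)%997=448 h(662,662)=(662*31+662)%997=247 -> [448, 247]
L3: h(448,247)=(448*31+247)%997=177 -> [177]

Answer: 177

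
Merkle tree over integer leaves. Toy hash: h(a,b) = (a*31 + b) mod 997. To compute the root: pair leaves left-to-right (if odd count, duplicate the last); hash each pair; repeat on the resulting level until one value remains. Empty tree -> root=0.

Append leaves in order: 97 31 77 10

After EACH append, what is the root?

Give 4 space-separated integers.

After append 97 (leaves=[97]):
  L0: [97]
  root=97
After append 31 (leaves=[97, 31]):
  L0: [97, 31]
  L1: h(97,31)=(97*31+31)%997=47 -> [47]
  root=47
After append 77 (leaves=[97, 31, 77]):
  L0: [97, 31, 77]
  L1: h(97,31)=(97*31+31)%997=47 h(77,77)=(77*31+77)%997=470 -> [47, 470]
  L2: h(47,470)=(47*31+470)%997=930 -> [930]
  root=930
After append 10 (leaves=[97, 31, 77, 10]):
  L0: [97, 31, 77, 10]
  L1: h(97,31)=(97*31+31)%997=47 h(77,10)=(77*31+10)%997=403 -> [47, 403]
  L2: h(47,403)=(47*31+403)%997=863 -> [863]
  root=863

Answer: 97 47 930 863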